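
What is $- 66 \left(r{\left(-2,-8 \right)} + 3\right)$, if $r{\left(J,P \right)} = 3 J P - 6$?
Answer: $-2970$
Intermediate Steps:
$r{\left(J,P \right)} = -6 + 3 J P$ ($r{\left(J,P \right)} = 3 J P - 6 = -6 + 3 J P$)
$- 66 \left(r{\left(-2,-8 \right)} + 3\right) = - 66 \left(\left(-6 + 3 \left(-2\right) \left(-8\right)\right) + 3\right) = - 66 \left(\left(-6 + 48\right) + 3\right) = - 66 \left(42 + 3\right) = \left(-66\right) 45 = -2970$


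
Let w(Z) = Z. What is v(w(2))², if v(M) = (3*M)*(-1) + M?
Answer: 16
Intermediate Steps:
v(M) = -2*M (v(M) = -3*M + M = -2*M)
v(w(2))² = (-2*2)² = (-4)² = 16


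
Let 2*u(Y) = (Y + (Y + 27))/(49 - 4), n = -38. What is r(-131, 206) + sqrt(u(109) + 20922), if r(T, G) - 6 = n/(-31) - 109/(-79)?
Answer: 21075/2449 + sqrt(753290)/6 ≈ 153.26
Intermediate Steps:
r(T, G) = 21075/2449 (r(T, G) = 6 + (-38/(-31) - 109/(-79)) = 6 + (-38*(-1/31) - 109*(-1/79)) = 6 + (38/31 + 109/79) = 6 + 6381/2449 = 21075/2449)
u(Y) = 3/10 + Y/45 (u(Y) = ((Y + (Y + 27))/(49 - 4))/2 = ((Y + (27 + Y))/45)/2 = ((27 + 2*Y)*(1/45))/2 = (3/5 + 2*Y/45)/2 = 3/10 + Y/45)
r(-131, 206) + sqrt(u(109) + 20922) = 21075/2449 + sqrt((3/10 + (1/45)*109) + 20922) = 21075/2449 + sqrt((3/10 + 109/45) + 20922) = 21075/2449 + sqrt(49/18 + 20922) = 21075/2449 + sqrt(376645/18) = 21075/2449 + sqrt(753290)/6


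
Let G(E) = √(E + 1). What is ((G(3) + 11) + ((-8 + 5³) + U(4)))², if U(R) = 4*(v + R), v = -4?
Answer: 16900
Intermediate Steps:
G(E) = √(1 + E)
U(R) = -16 + 4*R (U(R) = 4*(-4 + R) = -16 + 4*R)
((G(3) + 11) + ((-8 + 5³) + U(4)))² = ((√(1 + 3) + 11) + ((-8 + 5³) + (-16 + 4*4)))² = ((√4 + 11) + ((-8 + 125) + (-16 + 16)))² = ((2 + 11) + (117 + 0))² = (13 + 117)² = 130² = 16900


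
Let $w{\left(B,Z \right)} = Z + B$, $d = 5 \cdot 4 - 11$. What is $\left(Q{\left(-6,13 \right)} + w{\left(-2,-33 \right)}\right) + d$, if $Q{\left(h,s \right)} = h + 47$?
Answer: $15$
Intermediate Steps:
$d = 9$ ($d = 20 - 11 = 9$)
$Q{\left(h,s \right)} = 47 + h$
$w{\left(B,Z \right)} = B + Z$
$\left(Q{\left(-6,13 \right)} + w{\left(-2,-33 \right)}\right) + d = \left(\left(47 - 6\right) - 35\right) + 9 = \left(41 - 35\right) + 9 = 6 + 9 = 15$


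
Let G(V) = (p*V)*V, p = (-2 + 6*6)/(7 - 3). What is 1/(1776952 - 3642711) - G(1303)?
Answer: -53850941174529/3731518 ≈ -1.4431e+7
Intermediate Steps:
p = 17/2 (p = (-2 + 36)/4 = 34*(¼) = 17/2 ≈ 8.5000)
G(V) = 17*V²/2 (G(V) = (17*V/2)*V = 17*V²/2)
1/(1776952 - 3642711) - G(1303) = 1/(1776952 - 3642711) - 17*1303²/2 = 1/(-1865759) - 17*1697809/2 = -1/1865759 - 1*28862753/2 = -1/1865759 - 28862753/2 = -53850941174529/3731518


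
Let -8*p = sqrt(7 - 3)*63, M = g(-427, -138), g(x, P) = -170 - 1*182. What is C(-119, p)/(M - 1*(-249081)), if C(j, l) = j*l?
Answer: 7497/994916 ≈ 0.0075353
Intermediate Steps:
g(x, P) = -352 (g(x, P) = -170 - 182 = -352)
M = -352
p = -63/4 (p = -sqrt(7 - 3)*63/8 = -sqrt(4)*63/8 = -63/4 ≈ -15.750)
C(-119, p)/(M - 1*(-249081)) = (-119*(-63/4))/(-352 - 1*(-249081)) = 7497/(4*(-352 + 249081)) = (7497/4)/248729 = (7497/4)*(1/248729) = 7497/994916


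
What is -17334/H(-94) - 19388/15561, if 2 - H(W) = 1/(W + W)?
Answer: -3901336276/451269 ≈ -8645.3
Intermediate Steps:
H(W) = 2 - 1/(2*W) (H(W) = 2 - 1/(W + W) = 2 - 1/(2*W))
-17334/H(-94) - 19388/15561 = -17334/(2 - ½/(-94)) - 19388/15561 = -17334/(2 - ½*(-1/94)) - 19388*1/15561 = -17334/(2 + 1/188) - 19388/15561 = -17334/377/188 - 19388/15561 = -17334*188/377 - 19388/15561 = -3258792/377 - 19388/15561 = -3901336276/451269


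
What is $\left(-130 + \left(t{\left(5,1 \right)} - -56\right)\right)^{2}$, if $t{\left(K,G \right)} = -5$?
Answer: $6241$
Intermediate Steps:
$\left(-130 + \left(t{\left(5,1 \right)} - -56\right)\right)^{2} = \left(-130 - -51\right)^{2} = \left(-130 + \left(-5 + 56\right)\right)^{2} = \left(-130 + 51\right)^{2} = \left(-79\right)^{2} = 6241$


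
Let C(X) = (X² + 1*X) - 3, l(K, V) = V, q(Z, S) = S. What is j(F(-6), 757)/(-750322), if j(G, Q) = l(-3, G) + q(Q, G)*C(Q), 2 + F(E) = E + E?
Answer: 4016628/375161 ≈ 10.706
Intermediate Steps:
F(E) = -2 + 2*E (F(E) = -2 + (E + E) = -2 + 2*E)
C(X) = -3 + X + X² (C(X) = (X² + X) - 3 = (X + X²) - 3 = -3 + X + X²)
j(G, Q) = G + G*(-3 + Q + Q²)
j(F(-6), 757)/(-750322) = ((-2 + 2*(-6))*(-2 + 757 + 757²))/(-750322) = ((-2 - 12)*(-2 + 757 + 573049))*(-1/750322) = -14*573804*(-1/750322) = -8033256*(-1/750322) = 4016628/375161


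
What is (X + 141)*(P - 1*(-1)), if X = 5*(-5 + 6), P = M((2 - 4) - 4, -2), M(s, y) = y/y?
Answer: 292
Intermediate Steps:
M(s, y) = 1
P = 1
X = 5 (X = 5*1 = 5)
(X + 141)*(P - 1*(-1)) = (5 + 141)*(1 - 1*(-1)) = 146*(1 + 1) = 146*2 = 292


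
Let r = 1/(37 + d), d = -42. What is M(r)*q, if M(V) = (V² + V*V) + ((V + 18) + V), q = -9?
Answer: -3978/25 ≈ -159.12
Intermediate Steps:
r = -⅕ (r = 1/(37 - 42) = 1/(-5) = -⅕ ≈ -0.20000)
M(V) = 18 + 2*V + 2*V² (M(V) = (V² + V²) + ((18 + V) + V) = 2*V² + (18 + 2*V) = 18 + 2*V + 2*V²)
M(r)*q = (18 + 2*(-⅕) + 2*(-⅕)²)*(-9) = (18 - ⅖ + 2*(1/25))*(-9) = (18 - ⅖ + 2/25)*(-9) = (442/25)*(-9) = -3978/25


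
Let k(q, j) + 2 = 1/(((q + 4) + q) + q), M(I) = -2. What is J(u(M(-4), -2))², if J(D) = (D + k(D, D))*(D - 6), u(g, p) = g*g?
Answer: 1089/64 ≈ 17.016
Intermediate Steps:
u(g, p) = g²
k(q, j) = -2 + 1/(4 + 3*q) (k(q, j) = -2 + 1/(((q + 4) + q) + q) = -2 + 1/(((4 + q) + q) + q) = -2 + 1/((4 + 2*q) + q) = -2 + 1/(4 + 3*q))
J(D) = (-6 + D)*(D + (-7 - 6*D)/(4 + 3*D)) (J(D) = (D + (-7 - 6*D)/(4 + 3*D))*(D - 6) = (D + (-7 - 6*D)/(4 + 3*D))*(-6 + D) = (-6 + D)*(D + (-7 - 6*D)/(4 + 3*D)))
J(u(M(-4), -2))² = ((42 - 20*((-2)²)² + 3*((-2)²)³ + 5*(-2)²)/(4 + 3*(-2)²))² = ((42 - 20*4² + 3*4³ + 5*4)/(4 + 3*4))² = ((42 - 20*16 + 3*64 + 20)/(4 + 12))² = ((42 - 320 + 192 + 20)/16)² = ((1/16)*(-66))² = (-33/8)² = 1089/64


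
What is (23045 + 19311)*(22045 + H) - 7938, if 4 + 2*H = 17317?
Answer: 1300384796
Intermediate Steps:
H = 17313/2 (H = -2 + (½)*17317 = -2 + 17317/2 = 17313/2 ≈ 8656.5)
(23045 + 19311)*(22045 + H) - 7938 = (23045 + 19311)*(22045 + 17313/2) - 7938 = 42356*(61403/2) - 7938 = 1300392734 - 7938 = 1300384796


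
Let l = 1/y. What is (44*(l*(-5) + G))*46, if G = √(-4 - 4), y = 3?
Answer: -10120/3 + 4048*I*√2 ≈ -3373.3 + 5724.7*I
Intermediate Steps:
l = ⅓ (l = 1/3 = 1*(⅓) = ⅓ ≈ 0.33333)
G = 2*I*√2 (G = √(-8) = 2*I*√2 ≈ 2.8284*I)
(44*(l*(-5) + G))*46 = (44*((⅓)*(-5) + 2*I*√2))*46 = (44*(-5/3 + 2*I*√2))*46 = (-220/3 + 88*I*√2)*46 = -10120/3 + 4048*I*√2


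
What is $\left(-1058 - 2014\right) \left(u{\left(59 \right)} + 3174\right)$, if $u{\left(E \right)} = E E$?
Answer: $-20444160$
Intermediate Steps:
$u{\left(E \right)} = E^{2}$
$\left(-1058 - 2014\right) \left(u{\left(59 \right)} + 3174\right) = \left(-1058 - 2014\right) \left(59^{2} + 3174\right) = - 3072 \left(3481 + 3174\right) = \left(-3072\right) 6655 = -20444160$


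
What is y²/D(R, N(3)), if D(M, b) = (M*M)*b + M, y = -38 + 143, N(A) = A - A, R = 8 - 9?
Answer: -11025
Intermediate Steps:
R = -1
N(A) = 0
y = 105
D(M, b) = M + b*M² (D(M, b) = M²*b + M = b*M² + M = M + b*M²)
y²/D(R, N(3)) = 105²/((-(1 - 1*0))) = 11025/((-(1 + 0))) = 11025/((-1*1)) = 11025/(-1) = 11025*(-1) = -11025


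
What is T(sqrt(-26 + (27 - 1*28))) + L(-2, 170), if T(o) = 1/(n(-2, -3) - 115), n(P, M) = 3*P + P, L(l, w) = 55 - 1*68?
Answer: -1600/123 ≈ -13.008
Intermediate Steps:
L(l, w) = -13 (L(l, w) = 55 - 68 = -13)
n(P, M) = 4*P
T(o) = -1/123 (T(o) = 1/(4*(-2) - 115) = 1/(-8 - 115) = 1/(-123) = -1/123)
T(sqrt(-26 + (27 - 1*28))) + L(-2, 170) = -1/123 - 13 = -1600/123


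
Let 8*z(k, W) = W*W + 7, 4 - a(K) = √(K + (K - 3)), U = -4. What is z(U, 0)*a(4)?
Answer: 7/2 - 7*√5/8 ≈ 1.5434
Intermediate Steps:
a(K) = 4 - √(-3 + 2*K) (a(K) = 4 - √(K + (K - 3)) = 4 - √(K + (-3 + K)) = 4 - √(-3 + 2*K))
z(k, W) = 7/8 + W²/8 (z(k, W) = (W*W + 7)/8 = (W² + 7)/8 = (7 + W²)/8 = 7/8 + W²/8)
z(U, 0)*a(4) = (7/8 + (⅛)*0²)*(4 - √(-3 + 2*4)) = (7/8 + (⅛)*0)*(4 - √(-3 + 8)) = (7/8 + 0)*(4 - √5) = 7*(4 - √5)/8 = 7/2 - 7*√5/8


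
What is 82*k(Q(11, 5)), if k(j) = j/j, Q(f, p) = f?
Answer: 82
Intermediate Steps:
k(j) = 1
82*k(Q(11, 5)) = 82*1 = 82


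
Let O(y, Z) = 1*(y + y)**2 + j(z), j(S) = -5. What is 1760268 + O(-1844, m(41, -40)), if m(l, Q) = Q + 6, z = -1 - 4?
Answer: 15361607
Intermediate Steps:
z = -5
m(l, Q) = 6 + Q
O(y, Z) = -5 + 4*y**2 (O(y, Z) = 1*(y + y)**2 - 5 = 1*(2*y)**2 - 5 = 1*(4*y**2) - 5 = 4*y**2 - 5 = -5 + 4*y**2)
1760268 + O(-1844, m(41, -40)) = 1760268 + (-5 + 4*(-1844)**2) = 1760268 + (-5 + 4*3400336) = 1760268 + (-5 + 13601344) = 1760268 + 13601339 = 15361607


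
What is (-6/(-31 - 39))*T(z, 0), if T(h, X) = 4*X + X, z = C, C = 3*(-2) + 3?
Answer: 0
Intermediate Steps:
C = -3 (C = -6 + 3 = -3)
z = -3
T(h, X) = 5*X
(-6/(-31 - 39))*T(z, 0) = (-6/(-31 - 39))*(5*0) = (-6/(-70))*0 = -1/70*(-6)*0 = (3/35)*0 = 0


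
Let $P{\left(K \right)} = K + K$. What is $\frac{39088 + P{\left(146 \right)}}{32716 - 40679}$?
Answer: $- \frac{39380}{7963} \approx -4.9454$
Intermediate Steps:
$P{\left(K \right)} = 2 K$
$\frac{39088 + P{\left(146 \right)}}{32716 - 40679} = \frac{39088 + 2 \cdot 146}{32716 - 40679} = \frac{39088 + 292}{-7963} = 39380 \left(- \frac{1}{7963}\right) = - \frac{39380}{7963}$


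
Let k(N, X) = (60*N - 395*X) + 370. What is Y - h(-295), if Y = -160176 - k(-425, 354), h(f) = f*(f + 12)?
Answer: -78701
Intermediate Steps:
h(f) = f*(12 + f)
k(N, X) = 370 - 395*X + 60*N (k(N, X) = (-395*X + 60*N) + 370 = 370 - 395*X + 60*N)
Y = 4784 (Y = -160176 - (370 - 395*354 + 60*(-425)) = -160176 - (370 - 139830 - 25500) = -160176 - 1*(-164960) = -160176 + 164960 = 4784)
Y - h(-295) = 4784 - (-295)*(12 - 295) = 4784 - (-295)*(-283) = 4784 - 1*83485 = 4784 - 83485 = -78701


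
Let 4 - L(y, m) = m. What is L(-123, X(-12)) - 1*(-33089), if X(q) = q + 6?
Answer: 33099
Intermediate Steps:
X(q) = 6 + q
L(y, m) = 4 - m
L(-123, X(-12)) - 1*(-33089) = (4 - (6 - 12)) - 1*(-33089) = (4 - 1*(-6)) + 33089 = (4 + 6) + 33089 = 10 + 33089 = 33099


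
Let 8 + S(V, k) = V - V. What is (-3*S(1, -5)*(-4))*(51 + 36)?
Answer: -8352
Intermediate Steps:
S(V, k) = -8 (S(V, k) = -8 + (V - V) = -8 + 0 = -8)
(-3*S(1, -5)*(-4))*(51 + 36) = (-3*(-8)*(-4))*(51 + 36) = (24*(-4))*87 = -96*87 = -8352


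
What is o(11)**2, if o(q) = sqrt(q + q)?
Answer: 22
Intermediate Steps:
o(q) = sqrt(2)*sqrt(q) (o(q) = sqrt(2*q) = sqrt(2)*sqrt(q))
o(11)**2 = (sqrt(2)*sqrt(11))**2 = (sqrt(22))**2 = 22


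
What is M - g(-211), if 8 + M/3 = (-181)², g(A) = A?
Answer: 98470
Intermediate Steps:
M = 98259 (M = -24 + 3*(-181)² = -24 + 3*32761 = -24 + 98283 = 98259)
M - g(-211) = 98259 - 1*(-211) = 98259 + 211 = 98470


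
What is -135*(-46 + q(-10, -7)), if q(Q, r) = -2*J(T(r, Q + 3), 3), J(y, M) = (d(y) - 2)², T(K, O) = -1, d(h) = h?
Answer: 8640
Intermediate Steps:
J(y, M) = (-2 + y)² (J(y, M) = (y - 2)² = (-2 + y)²)
q(Q, r) = -18 (q(Q, r) = -2*(-2 - 1)² = -2*(-3)² = -2*9 = -18)
-135*(-46 + q(-10, -7)) = -135*(-46 - 18) = -135*(-64) = 8640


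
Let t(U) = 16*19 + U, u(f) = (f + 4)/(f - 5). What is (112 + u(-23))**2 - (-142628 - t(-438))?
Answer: 121669321/784 ≈ 1.5519e+5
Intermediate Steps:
u(f) = (4 + f)/(-5 + f)
t(U) = 304 + U
(112 + u(-23))**2 - (-142628 - t(-438)) = (112 + (4 - 23)/(-5 - 23))**2 - (-142628 - (304 - 438)) = (112 - 19/(-28))**2 - (-142628 - 1*(-134)) = (112 - 1/28*(-19))**2 - (-142628 + 134) = (112 + 19/28)**2 - 1*(-142494) = (3155/28)**2 + 142494 = 9954025/784 + 142494 = 121669321/784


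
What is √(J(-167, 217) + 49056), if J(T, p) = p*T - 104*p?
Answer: 7*I*√199 ≈ 98.747*I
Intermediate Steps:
J(T, p) = -104*p + T*p (J(T, p) = T*p - 104*p = -104*p + T*p)
√(J(-167, 217) + 49056) = √(217*(-104 - 167) + 49056) = √(217*(-271) + 49056) = √(-58807 + 49056) = √(-9751) = 7*I*√199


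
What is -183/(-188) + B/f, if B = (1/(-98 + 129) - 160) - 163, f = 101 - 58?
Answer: -1638317/250604 ≈ -6.5375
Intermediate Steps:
f = 43
B = -10012/31 (B = (1/31 - 160) - 163 = -4959/31 - 163 = -10012/31 ≈ -322.97)
-183/(-188) + B/f = -183/(-188) - 10012/31/43 = -183*(-1/188) - 10012/31*1/43 = 183/188 - 10012/1333 = -1638317/250604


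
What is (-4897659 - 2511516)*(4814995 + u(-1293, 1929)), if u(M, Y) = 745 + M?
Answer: -35671080351225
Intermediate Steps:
(-4897659 - 2511516)*(4814995 + u(-1293, 1929)) = (-4897659 - 2511516)*(4814995 + (745 - 1293)) = -7409175*(4814995 - 548) = -7409175*4814447 = -35671080351225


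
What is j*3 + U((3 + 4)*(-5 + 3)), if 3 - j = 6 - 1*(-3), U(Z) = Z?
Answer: -32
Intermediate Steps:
j = -6 (j = 3 - (6 - 1*(-3)) = 3 - (6 + 3) = 3 - 1*9 = 3 - 9 = -6)
j*3 + U((3 + 4)*(-5 + 3)) = -6*3 + (3 + 4)*(-5 + 3) = -18 + 7*(-2) = -18 - 14 = -32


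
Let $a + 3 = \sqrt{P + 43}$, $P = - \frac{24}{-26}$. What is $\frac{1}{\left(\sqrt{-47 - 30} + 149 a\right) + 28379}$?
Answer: $\frac{13}{363116 + 149 \sqrt{7423} + 13 i \sqrt{77}} \approx 3.4579 \cdot 10^{-5} - 1.0492 \cdot 10^{-8} i$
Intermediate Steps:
$P = \frac{12}{13}$ ($P = \left(-24\right) \left(- \frac{1}{26}\right) = \frac{12}{13} \approx 0.92308$)
$a = -3 + \frac{\sqrt{7423}}{13}$ ($a = -3 + \sqrt{\frac{12}{13} + 43} = -3 + \sqrt{\frac{571}{13}} = -3 + \frac{\sqrt{7423}}{13} \approx 3.6274$)
$\frac{1}{\left(\sqrt{-47 - 30} + 149 a\right) + 28379} = \frac{1}{\left(\sqrt{-47 - 30} + 149 \left(-3 + \frac{\sqrt{7423}}{13}\right)\right) + 28379} = \frac{1}{\left(\sqrt{-77} - \left(447 - \frac{149 \sqrt{7423}}{13}\right)\right) + 28379} = \frac{1}{\left(i \sqrt{77} - \left(447 - \frac{149 \sqrt{7423}}{13}\right)\right) + 28379} = \frac{1}{\left(-447 + \frac{149 \sqrt{7423}}{13} + i \sqrt{77}\right) + 28379} = \frac{1}{27932 + \frac{149 \sqrt{7423}}{13} + i \sqrt{77}}$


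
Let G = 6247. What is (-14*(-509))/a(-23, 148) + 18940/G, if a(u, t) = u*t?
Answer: 9977819/10632394 ≈ 0.93844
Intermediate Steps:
a(u, t) = t*u
(-14*(-509))/a(-23, 148) + 18940/G = (-14*(-509))/((148*(-23))) + 18940/6247 = 7126/(-3404) + 18940*(1/6247) = 7126*(-1/3404) + 18940/6247 = -3563/1702 + 18940/6247 = 9977819/10632394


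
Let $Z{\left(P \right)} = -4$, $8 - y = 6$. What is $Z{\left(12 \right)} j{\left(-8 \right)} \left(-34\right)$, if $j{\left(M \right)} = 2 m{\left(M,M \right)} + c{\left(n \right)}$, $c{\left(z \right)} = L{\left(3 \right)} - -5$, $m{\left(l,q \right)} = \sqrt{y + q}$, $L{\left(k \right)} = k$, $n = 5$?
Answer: $1088 + 272 i \sqrt{6} \approx 1088.0 + 666.26 i$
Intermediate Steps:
$y = 2$ ($y = 8 - 6 = 2$)
$m{\left(l,q \right)} = \sqrt{2 + q}$
$c{\left(z \right)} = 8$ ($c{\left(z \right)} = 3 - -5 = 3 + 5 = 8$)
$j{\left(M \right)} = 8 + 2 \sqrt{2 + M}$ ($j{\left(M \right)} = 2 \sqrt{2 + M} + 8 = 8 + 2 \sqrt{2 + M}$)
$Z{\left(12 \right)} j{\left(-8 \right)} \left(-34\right) = - 4 \left(8 + 2 \sqrt{2 - 8}\right) \left(-34\right) = - 4 \left(8 + 2 \sqrt{-6}\right) \left(-34\right) = - 4 \left(8 + 2 i \sqrt{6}\right) \left(-34\right) = \left(-32 - 8 i \sqrt{6}\right) \left(-34\right) = 1088 + 272 i \sqrt{6}$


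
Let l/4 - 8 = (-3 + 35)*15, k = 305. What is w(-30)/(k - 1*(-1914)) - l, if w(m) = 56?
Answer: -618776/317 ≈ -1952.0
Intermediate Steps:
l = 1952 (l = 32 + 4*((-3 + 35)*15) = 32 + 4*(32*15) = 32 + 4*480 = 32 + 1920 = 1952)
w(-30)/(k - 1*(-1914)) - l = 56/(305 - 1*(-1914)) - 1*1952 = 56/(305 + 1914) - 1952 = 56/2219 - 1952 = 56*(1/2219) - 1952 = 8/317 - 1952 = -618776/317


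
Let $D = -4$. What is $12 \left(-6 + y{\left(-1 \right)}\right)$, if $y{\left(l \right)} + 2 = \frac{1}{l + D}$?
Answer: $- \frac{492}{5} \approx -98.4$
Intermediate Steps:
$y{\left(l \right)} = -2 + \frac{1}{-4 + l}$ ($y{\left(l \right)} = -2 + \frac{1}{l - 4} = -2 + \frac{1}{-4 + l}$)
$12 \left(-6 + y{\left(-1 \right)}\right) = 12 \left(-6 + \frac{9 - -2}{-4 - 1}\right) = 12 \left(-6 + \frac{9 + 2}{-5}\right) = 12 \left(-6 - \frac{11}{5}\right) = 12 \left(- \frac{41}{5}\right) = - \frac{492}{5}$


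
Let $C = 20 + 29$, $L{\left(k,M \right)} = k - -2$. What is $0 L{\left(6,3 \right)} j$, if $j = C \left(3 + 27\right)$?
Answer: $0$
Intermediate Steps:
$L{\left(k,M \right)} = 2 + k$ ($L{\left(k,M \right)} = k + 2 = 2 + k$)
$C = 49$
$j = 1470$ ($j = 49 \left(3 + 27\right) = 49 \cdot 30 = 1470$)
$0 L{\left(6,3 \right)} j = 0 \left(2 + 6\right) 1470 = 0 \cdot 8 \cdot 1470 = 0 \cdot 1470 = 0$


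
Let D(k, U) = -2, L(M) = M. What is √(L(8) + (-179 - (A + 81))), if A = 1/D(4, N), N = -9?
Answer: I*√1006/2 ≈ 15.859*I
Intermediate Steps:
A = -½ (A = 1/(-2) = -½ ≈ -0.50000)
√(L(8) + (-179 - (A + 81))) = √(8 + (-179 - (-½ + 81))) = √(8 + (-179 - 1*161/2)) = √(8 + (-179 - 161/2)) = √(8 - 519/2) = √(-503/2) = I*√1006/2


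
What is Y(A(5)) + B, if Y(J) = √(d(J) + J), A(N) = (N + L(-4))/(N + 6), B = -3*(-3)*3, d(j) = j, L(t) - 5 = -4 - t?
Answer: 27 + 2*√55/11 ≈ 28.348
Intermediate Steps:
L(t) = 1 - t (L(t) = 5 + (-4 - t) = 1 - t)
B = 27 (B = 9*3 = 27)
A(N) = (5 + N)/(6 + N) (A(N) = (N + (1 - 1*(-4)))/(N + 6) = (N + (1 + 4))/(6 + N) = (N + 5)/(6 + N) = (5 + N)/(6 + N))
Y(J) = √2*√J (Y(J) = √(J + J) = √(2*J) = √2*√J)
Y(A(5)) + B = √2*√((5 + 5)/(6 + 5)) + 27 = √2*√(10/11) + 27 = √2*(√110/11) + 27 = 2*√55/11 + 27 = 27 + 2*√55/11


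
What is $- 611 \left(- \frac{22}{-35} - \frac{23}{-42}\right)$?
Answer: $- \frac{150917}{210} \approx -718.65$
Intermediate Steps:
$- 611 \left(- \frac{22}{-35} - \frac{23}{-42}\right) = - 611 \left(\left(-22\right) \left(- \frac{1}{35}\right) - - \frac{23}{42}\right) = - 611 \left(\frac{22}{35} + \frac{23}{42}\right) = \left(-611\right) \frac{247}{210} = - \frac{150917}{210}$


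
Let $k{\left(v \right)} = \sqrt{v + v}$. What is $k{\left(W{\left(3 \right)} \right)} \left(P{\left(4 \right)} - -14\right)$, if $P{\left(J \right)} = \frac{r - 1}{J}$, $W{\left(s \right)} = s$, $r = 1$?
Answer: $14 \sqrt{6} \approx 34.293$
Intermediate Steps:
$k{\left(v \right)} = \sqrt{2} \sqrt{v}$ ($k{\left(v \right)} = \sqrt{2 v} = \sqrt{2} \sqrt{v}$)
$P{\left(J \right)} = 0$ ($P{\left(J \right)} = \frac{1 - 1}{J} = \frac{0}{J} = 0$)
$k{\left(W{\left(3 \right)} \right)} \left(P{\left(4 \right)} - -14\right) = \sqrt{2} \sqrt{3} \left(0 - -14\right) = \sqrt{6} \left(0 + 14\right) = \sqrt{6} \cdot 14 = 14 \sqrt{6}$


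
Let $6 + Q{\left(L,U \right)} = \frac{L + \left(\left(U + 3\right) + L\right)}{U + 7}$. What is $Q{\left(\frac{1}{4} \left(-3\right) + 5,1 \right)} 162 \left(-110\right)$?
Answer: $\frac{316305}{4} \approx 79076.0$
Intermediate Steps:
$Q{\left(L,U \right)} = -6 + \frac{3 + U + 2 L}{7 + U}$ ($Q{\left(L,U \right)} = -6 + \frac{L + \left(\left(U + 3\right) + L\right)}{U + 7} = -6 + \frac{L + \left(\left(3 + U\right) + L\right)}{7 + U} = -6 + \frac{L + \left(3 + L + U\right)}{7 + U} = -6 + \frac{3 + U + 2 L}{7 + U}$)
$Q{\left(\frac{1}{4} \left(-3\right) + 5,1 \right)} 162 \left(-110\right) = \frac{-39 - 5 + 2 \left(\frac{1}{4} \left(-3\right) + 5\right)}{7 + 1} \cdot 162 \left(-110\right) = \frac{-39 - 5 + 2 \left(\frac{1}{4} \left(-3\right) + 5\right)}{8} \cdot 162 \left(-110\right) = \frac{-39 - 5 + 2 \left(- \frac{3}{4} + 5\right)}{8} \cdot 162 \left(-110\right) = \frac{-39 - 5 + 2 \cdot \frac{17}{4}}{8} \cdot 162 \left(-110\right) = \frac{-39 - 5 + \frac{17}{2}}{8} \cdot 162 \left(-110\right) = \frac{1}{8} \left(- \frac{71}{2}\right) 162 \left(-110\right) = \left(- \frac{71}{16}\right) 162 \left(-110\right) = \left(- \frac{5751}{8}\right) \left(-110\right) = \frac{316305}{4}$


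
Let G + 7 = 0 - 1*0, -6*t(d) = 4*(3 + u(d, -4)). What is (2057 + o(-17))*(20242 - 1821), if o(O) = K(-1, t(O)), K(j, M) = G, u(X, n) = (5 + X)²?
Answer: 37763050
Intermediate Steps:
t(d) = -2 - 2*(5 + d)²/3 (t(d) = -2*(3 + (5 + d)²)/3 = -(12 + 4*(5 + d)²)/6 = -2 - 2*(5 + d)²/3)
G = -7 (G = -7 + (0 - 1*0) = -7 + (0 + 0) = -7 + 0 = -7)
K(j, M) = -7
o(O) = -7
(2057 + o(-17))*(20242 - 1821) = (2057 - 7)*(20242 - 1821) = 2050*18421 = 37763050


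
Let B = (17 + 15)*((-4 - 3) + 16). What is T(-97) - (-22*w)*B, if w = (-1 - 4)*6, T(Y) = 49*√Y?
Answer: -190080 + 49*I*√97 ≈ -1.9008e+5 + 482.59*I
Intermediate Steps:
B = 288 (B = 32*(-7 + 16) = 32*9 = 288)
w = -30 (w = -5*6 = -30)
T(-97) - (-22*w)*B = 49*√(-97) - (-22*(-30))*288 = 49*(I*√97) - 660*288 = 49*I*√97 - 1*190080 = 49*I*√97 - 190080 = -190080 + 49*I*√97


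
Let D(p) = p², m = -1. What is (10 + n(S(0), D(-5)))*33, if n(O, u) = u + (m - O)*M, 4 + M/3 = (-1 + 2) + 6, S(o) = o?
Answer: 858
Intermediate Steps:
M = 9 (M = -12 + 3*((-1 + 2) + 6) = -12 + 3*(1 + 6) = -12 + 3*7 = -12 + 21 = 9)
n(O, u) = -9 + u - 9*O (n(O, u) = u + (-1 - O)*9 = u + (-9 - 9*O) = -9 + u - 9*O)
(10 + n(S(0), D(-5)))*33 = (10 + (-9 + (-5)² - 9*0))*33 = (10 + (-9 + 25 + 0))*33 = (10 + 16)*33 = 26*33 = 858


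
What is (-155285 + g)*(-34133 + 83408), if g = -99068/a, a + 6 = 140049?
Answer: -357189158605275/46681 ≈ -7.6517e+9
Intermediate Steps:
a = 140043 (a = -6 + 140049 = 140043)
g = -99068/140043 ≈ -0.70741
(-155285 + g)*(-34133 + 83408) = (-155285 - 99068/140043)*(-34133 + 83408) = -21746676323/140043*49275 = -357189158605275/46681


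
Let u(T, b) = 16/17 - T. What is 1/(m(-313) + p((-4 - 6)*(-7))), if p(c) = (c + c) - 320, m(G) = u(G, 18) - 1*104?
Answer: 17/509 ≈ 0.033399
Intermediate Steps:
u(T, b) = 16/17 - T (u(T, b) = 16*(1/17) - T = 16/17 - T)
m(G) = -1752/17 - G (m(G) = (16/17 - G) - 1*104 = (16/17 - G) - 104 = -1752/17 - G)
p(c) = -320 + 2*c (p(c) = 2*c - 320 = -320 + 2*c)
1/(m(-313) + p((-4 - 6)*(-7))) = 1/((-1752/17 - 1*(-313)) + (-320 + 2*((-4 - 6)*(-7)))) = 1/((-1752/17 + 313) + (-320 + 2*(-10*(-7)))) = 1/(3569/17 + (-320 + 2*70)) = 1/(3569/17 + (-320 + 140)) = 1/(3569/17 - 180) = 1/(509/17) = 17/509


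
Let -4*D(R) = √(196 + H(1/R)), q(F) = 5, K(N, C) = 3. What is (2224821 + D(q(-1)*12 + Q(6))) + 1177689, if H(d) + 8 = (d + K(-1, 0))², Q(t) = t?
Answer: 3402510 - 7*√17521/264 ≈ 3.4025e+6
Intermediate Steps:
H(d) = -8 + (3 + d)² (H(d) = -8 + (d + 3)² = -8 + (3 + d)²)
D(R) = -√(188 + (3 + 1/R)²)/4 (D(R) = -√(196 + (-8 + (3 + 1/R)²))/4 = -√(188 + (3 + 1/R)²)/4)
(2224821 + D(q(-1)*12 + Q(6))) + 1177689 = (2224821 - √(197 + (5*12 + 6)⁻² + 6/(5*12 + 6))/4) + 1177689 = (2224821 - √(197 + (60 + 6)⁻² + 6/(60 + 6))/4) + 1177689 = (2224821 - √(197 + 66⁻² + 6/66)/4) + 1177689 = (2224821 - √(197 + 1/4356 + 6*(1/66))/4) + 1177689 = (2224821 - √(197 + 1/4356 + 1/11)/4) + 1177689 = (2224821 - 7*√17521/264) + 1177689 = 3402510 - 7*√17521/264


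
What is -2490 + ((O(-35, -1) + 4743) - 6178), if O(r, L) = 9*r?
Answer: -4240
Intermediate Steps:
-2490 + ((O(-35, -1) + 4743) - 6178) = -2490 + ((9*(-35) + 4743) - 6178) = -2490 + ((-315 + 4743) - 6178) = -2490 + (4428 - 6178) = -2490 - 1750 = -4240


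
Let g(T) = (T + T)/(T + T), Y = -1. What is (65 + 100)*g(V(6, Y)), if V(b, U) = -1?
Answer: 165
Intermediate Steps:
g(T) = 1 (g(T) = (2*T)/((2*T)) = (2*T)*(1/(2*T)) = 1)
(65 + 100)*g(V(6, Y)) = (65 + 100)*1 = 165*1 = 165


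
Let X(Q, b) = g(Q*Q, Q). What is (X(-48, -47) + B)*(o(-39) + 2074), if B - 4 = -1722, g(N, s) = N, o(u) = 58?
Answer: 1249352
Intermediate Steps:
X(Q, b) = Q² (X(Q, b) = Q*Q = Q²)
B = -1718 (B = 4 - 1722 = -1718)
(X(-48, -47) + B)*(o(-39) + 2074) = ((-48)² - 1718)*(58 + 2074) = (2304 - 1718)*2132 = 586*2132 = 1249352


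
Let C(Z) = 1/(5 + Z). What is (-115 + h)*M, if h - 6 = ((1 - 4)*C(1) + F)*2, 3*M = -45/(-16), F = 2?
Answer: -795/8 ≈ -99.375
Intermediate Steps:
M = 15/16 (M = (-45/(-16))/3 = (-45*(-1/16))/3 = (⅓)*(45/16) = 15/16 ≈ 0.93750)
h = 9 (h = 6 + ((1 - 4)/(5 + 1) + 2)*2 = 6 + (-3/6 + 2)*2 = 6 + (-3*⅙ + 2)*2 = 6 + (-½ + 2)*2 = 6 + (3/2)*2 = 6 + 3 = 9)
(-115 + h)*M = (-115 + 9)*(15/16) = -106*15/16 = -795/8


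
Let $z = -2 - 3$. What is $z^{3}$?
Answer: $-125$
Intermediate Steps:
$z = -5$
$z^{3} = \left(-5\right)^{3} = -125$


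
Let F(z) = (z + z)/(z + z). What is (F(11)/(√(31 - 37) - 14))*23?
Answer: -161/101 - 23*I*√6/202 ≈ -1.5941 - 0.2789*I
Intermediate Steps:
F(z) = 1 (F(z) = (2*z)/((2*z)) = (2*z)*(1/(2*z)) = 1)
(F(11)/(√(31 - 37) - 14))*23 = (1/(√(31 - 37) - 14))*23 = (1/(√(-6) - 14))*23 = (1/(I*√6 - 14))*23 = (1/(-14 + I*√6))*23 = 23/(-14 + I*√6)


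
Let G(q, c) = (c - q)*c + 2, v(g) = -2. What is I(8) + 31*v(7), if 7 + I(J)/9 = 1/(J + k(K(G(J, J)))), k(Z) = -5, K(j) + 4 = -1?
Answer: -122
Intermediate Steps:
G(q, c) = 2 + c*(c - q) (G(q, c) = c*(c - q) + 2 = 2 + c*(c - q))
K(j) = -5 (K(j) = -4 - 1 = -5)
I(J) = -63 + 9/(-5 + J) (I(J) = -63 + 9/(J - 5) = -63 + 9/(-5 + J))
I(8) + 31*v(7) = 9*(36 - 7*8)/(-5 + 8) + 31*(-2) = 9*(36 - 56)/3 - 62 = 9*(1/3)*(-20) - 62 = -60 - 62 = -122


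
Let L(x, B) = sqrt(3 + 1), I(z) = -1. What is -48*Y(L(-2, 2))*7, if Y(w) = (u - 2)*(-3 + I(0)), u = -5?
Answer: -9408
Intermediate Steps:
L(x, B) = 2 (L(x, B) = sqrt(4) = 2)
Y(w) = 28 (Y(w) = (-5 - 2)*(-3 - 1) = -7*(-4) = 28)
-48*Y(L(-2, 2))*7 = -48*28*7 = -1344*7 = -9408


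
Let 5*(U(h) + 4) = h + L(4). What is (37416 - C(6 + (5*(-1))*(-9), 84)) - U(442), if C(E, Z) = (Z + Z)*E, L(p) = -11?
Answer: 143829/5 ≈ 28766.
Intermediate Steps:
U(h) = -31/5 + h/5 (U(h) = -4 + (h - 11)/5 = -4 + (-11 + h)/5 = -4 + (-11/5 + h/5) = -31/5 + h/5)
C(E, Z) = 2*E*Z (C(E, Z) = (2*Z)*E = 2*E*Z)
(37416 - C(6 + (5*(-1))*(-9), 84)) - U(442) = (37416 - 2*(6 + (5*(-1))*(-9))*84) - (-31/5 + (1/5)*442) = (37416 - 2*(6 - 5*(-9))*84) - (-31/5 + 442/5) = (37416 - 2*(6 + 45)*84) - 1*411/5 = (37416 - 2*51*84) - 411/5 = (37416 - 1*8568) - 411/5 = (37416 - 8568) - 411/5 = 28848 - 411/5 = 143829/5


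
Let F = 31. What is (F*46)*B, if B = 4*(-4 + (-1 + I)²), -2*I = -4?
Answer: -17112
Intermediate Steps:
I = 2 (I = -½*(-4) = 2)
B = -12 (B = 4*(-4 + (-1 + 2)²) = 4*(-4 + 1²) = 4*(-4 + 1) = 4*(-3) = -12)
(F*46)*B = (31*46)*(-12) = 1426*(-12) = -17112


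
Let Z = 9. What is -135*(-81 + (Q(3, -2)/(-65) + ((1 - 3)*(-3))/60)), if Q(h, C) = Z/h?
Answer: 284121/26 ≈ 10928.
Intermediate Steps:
Q(h, C) = 9/h
-135*(-81 + (Q(3, -2)/(-65) + ((1 - 3)*(-3))/60)) = -135*(-81 + ((9/3)/(-65) + ((1 - 3)*(-3))/60)) = -135*(-81 + ((9*(1/3))*(-1/65) - 2*(-3)*(1/60))) = -135*(-81 + (3*(-1/65) + 6*(1/60))) = -135*(-81 + (-3/65 + 1/10)) = -135*(-81 + 7/130) = -135*(-10523/130) = 284121/26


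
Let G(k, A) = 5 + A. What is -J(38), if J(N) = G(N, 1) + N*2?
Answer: -82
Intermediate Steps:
J(N) = 6 + 2*N (J(N) = (5 + 1) + N*2 = 6 + 2*N)
-J(38) = -(6 + 2*38) = -(6 + 76) = -1*82 = -82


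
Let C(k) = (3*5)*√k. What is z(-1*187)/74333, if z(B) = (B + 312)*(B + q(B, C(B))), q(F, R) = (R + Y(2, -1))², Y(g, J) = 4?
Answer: -5280750/74333 + 15000*I*√187/74333 ≈ -71.042 + 2.7595*I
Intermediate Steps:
C(k) = 15*√k
q(F, R) = (4 + R)² (q(F, R) = (R + 4)² = (4 + R)²)
z(B) = (312 + B)*(B + (4 + 15*√B)²) (z(B) = (B + 312)*(B + (4 + 15*√B)²) = (312 + B)*(B + (4 + 15*√B)²))
z(-1*187)/74333 = (4992 + 120*(-1*187)^(3/2) + 226*(-1*187)² + 37440*√(-1*187) + 70528*(-1*187))/74333 = (4992 + 120*(-187)^(3/2) + 226*(-187)² + 37440*√(-187) + 70528*(-187))*(1/74333) = (4992 + 120*(-187*I*√187) + 226*34969 + 37440*(I*√187) - 13188736)*(1/74333) = (4992 - 22440*I*√187 + 7902994 + 37440*I*√187 - 13188736)*(1/74333) = (-5280750 + 15000*I*√187)*(1/74333) = -5280750/74333 + 15000*I*√187/74333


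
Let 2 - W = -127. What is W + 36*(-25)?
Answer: -771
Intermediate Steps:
W = 129 (W = 2 - 1*(-127) = 2 + 127 = 129)
W + 36*(-25) = 129 + 36*(-25) = 129 - 900 = -771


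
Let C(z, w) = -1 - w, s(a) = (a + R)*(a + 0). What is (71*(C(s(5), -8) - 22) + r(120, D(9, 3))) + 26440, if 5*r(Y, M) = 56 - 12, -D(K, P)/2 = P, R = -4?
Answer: 126919/5 ≈ 25384.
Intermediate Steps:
D(K, P) = -2*P
s(a) = a*(-4 + a) (s(a) = (a - 4)*(a + 0) = (-4 + a)*a = a*(-4 + a))
r(Y, M) = 44/5 (r(Y, M) = (56 - 12)/5 = (⅕)*44 = 44/5)
(71*(C(s(5), -8) - 22) + r(120, D(9, 3))) + 26440 = (71*((-1 - 1*(-8)) - 22) + 44/5) + 26440 = (71*((-1 + 8) - 22) + 44/5) + 26440 = (71*(7 - 22) + 44/5) + 26440 = (71*(-15) + 44/5) + 26440 = (-1065 + 44/5) + 26440 = -5281/5 + 26440 = 126919/5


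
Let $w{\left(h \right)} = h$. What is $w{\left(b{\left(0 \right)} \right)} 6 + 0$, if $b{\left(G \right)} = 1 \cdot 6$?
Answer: $36$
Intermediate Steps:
$b{\left(G \right)} = 6$
$w{\left(b{\left(0 \right)} \right)} 6 + 0 = 6 \cdot 6 + 0 = 36 + 0 = 36$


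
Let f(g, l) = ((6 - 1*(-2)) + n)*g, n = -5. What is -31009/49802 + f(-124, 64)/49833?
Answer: -521265947/827261022 ≈ -0.63011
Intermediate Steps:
f(g, l) = 3*g (f(g, l) = ((6 - 1*(-2)) - 5)*g = ((6 + 2) - 5)*g = (8 - 5)*g = 3*g)
-31009/49802 + f(-124, 64)/49833 = -31009/49802 + (3*(-124))/49833 = -31009*1/49802 - 372*1/49833 = -31009/49802 - 124/16611 = -521265947/827261022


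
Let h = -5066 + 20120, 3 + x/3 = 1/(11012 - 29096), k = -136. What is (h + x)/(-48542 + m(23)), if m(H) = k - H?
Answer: -90691259/293569628 ≈ -0.30893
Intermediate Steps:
m(H) = -136 - H
x = -54253/6028 (x = -9 + 3/(11012 - 29096) = -9 + 3/(-18084) = -9 + 3*(-1/18084) = -9 - 1/6028 = -54253/6028 ≈ -9.0002)
h = 15054
(h + x)/(-48542 + m(23)) = (15054 - 54253/6028)/(-48542 + (-136 - 1*23)) = 90691259/(6028*(-48542 + (-136 - 23))) = 90691259/(6028*(-48542 - 159)) = (90691259/6028)/(-48701) = (90691259/6028)*(-1/48701) = -90691259/293569628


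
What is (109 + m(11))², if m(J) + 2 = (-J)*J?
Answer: 196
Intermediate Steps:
m(J) = -2 - J² (m(J) = -2 + (-J)*J = -2 - J²)
(109 + m(11))² = (109 + (-2 - 1*11²))² = (109 + (-2 - 1*121))² = (109 + (-2 - 121))² = (109 - 123)² = (-14)² = 196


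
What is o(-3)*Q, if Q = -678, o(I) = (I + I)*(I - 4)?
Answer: -28476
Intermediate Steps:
o(I) = 2*I*(-4 + I) (o(I) = (2*I)*(-4 + I) = 2*I*(-4 + I))
o(-3)*Q = (2*(-3)*(-4 - 3))*(-678) = (2*(-3)*(-7))*(-678) = 42*(-678) = -28476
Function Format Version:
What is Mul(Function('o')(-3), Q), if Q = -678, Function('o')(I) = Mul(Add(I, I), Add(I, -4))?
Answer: -28476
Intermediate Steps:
Function('o')(I) = Mul(2, I, Add(-4, I)) (Function('o')(I) = Mul(Mul(2, I), Add(-4, I)) = Mul(2, I, Add(-4, I)))
Mul(Function('o')(-3), Q) = Mul(Mul(2, -3, Add(-4, -3)), -678) = Mul(Mul(2, -3, -7), -678) = Mul(42, -678) = -28476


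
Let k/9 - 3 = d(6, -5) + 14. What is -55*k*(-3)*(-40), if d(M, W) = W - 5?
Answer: -415800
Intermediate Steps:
d(M, W) = -5 + W
k = 63 (k = 27 + 9*((-5 - 5) + 14) = 27 + 9*(-10 + 14) = 27 + 9*4 = 27 + 36 = 63)
-55*k*(-3)*(-40) = -3465*(-3)*(-40) = -55*(-189)*(-40) = 10395*(-40) = -415800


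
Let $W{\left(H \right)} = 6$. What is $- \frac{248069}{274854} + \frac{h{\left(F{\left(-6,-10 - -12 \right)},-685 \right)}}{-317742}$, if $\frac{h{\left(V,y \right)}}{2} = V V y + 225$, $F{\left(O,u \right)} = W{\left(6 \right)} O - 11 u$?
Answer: $\frac{197961418037}{14555443278} \approx 13.601$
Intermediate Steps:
$F{\left(O,u \right)} = - 11 u + 6 O$ ($F{\left(O,u \right)} = 6 O - 11 u = - 11 u + 6 O$)
$h{\left(V,y \right)} = 450 + 2 y V^{2}$ ($h{\left(V,y \right)} = 2 \left(V V y + 225\right) = 2 \left(V^{2} y + 225\right) = 2 \left(y V^{2} + 225\right) = 2 \left(225 + y V^{2}\right) = 450 + 2 y V^{2}$)
$- \frac{248069}{274854} + \frac{h{\left(F{\left(-6,-10 - -12 \right)},-685 \right)}}{-317742} = - \frac{248069}{274854} + \frac{450 + 2 \left(-685\right) \left(- 11 \left(-10 - -12\right) + 6 \left(-6\right)\right)^{2}}{-317742} = \left(-248069\right) \frac{1}{274854} + \left(450 + 2 \left(-685\right) \left(- 11 \left(-10 + 12\right) - 36\right)^{2}\right) \left(- \frac{1}{317742}\right) = - \frac{248069}{274854} + \left(450 + 2 \left(-685\right) \left(\left(-11\right) 2 - 36\right)^{2}\right) \left(- \frac{1}{317742}\right) = - \frac{248069}{274854} + \left(450 + 2 \left(-685\right) \left(-22 - 36\right)^{2}\right) \left(- \frac{1}{317742}\right) = - \frac{248069}{274854} + \left(450 + 2 \left(-685\right) \left(-58\right)^{2}\right) \left(- \frac{1}{317742}\right) = - \frac{248069}{274854} + \left(450 + 2 \left(-685\right) 3364\right) \left(- \frac{1}{317742}\right) = - \frac{248069}{274854} + \left(450 - 4608680\right) \left(- \frac{1}{317742}\right) = - \frac{248069}{274854} - - \frac{2304115}{158871} = - \frac{248069}{274854} + \frac{2304115}{158871} = \frac{197961418037}{14555443278}$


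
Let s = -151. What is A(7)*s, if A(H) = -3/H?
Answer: 453/7 ≈ 64.714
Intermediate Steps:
A(7)*s = -3/7*(-151) = 453/7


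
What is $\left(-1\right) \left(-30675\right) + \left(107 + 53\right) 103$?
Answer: $47155$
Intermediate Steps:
$\left(-1\right) \left(-30675\right) + \left(107 + 53\right) 103 = 30675 + 160 \cdot 103 = 30675 + 16480 = 47155$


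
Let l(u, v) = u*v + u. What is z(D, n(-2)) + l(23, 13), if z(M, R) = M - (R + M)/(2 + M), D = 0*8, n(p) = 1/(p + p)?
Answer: 2577/8 ≈ 322.13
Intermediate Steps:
l(u, v) = u + u*v
n(p) = 1/(2*p)
D = 0
z(M, R) = M - (M + R)/(2 + M)
z(D, n(-2)) + l(23, 13) = (0 + 0**2 - 1/(2*(-2)))/(2 + 0) + 23*(1 + 13) = (0 + 0 - (-1)/(2*2))/2 + 23*14 = (0 + 0 - 1*(-1/4))/2 + 322 = (0 + 0 + 1/4)/2 + 322 = (1/2)*(1/4) + 322 = 1/8 + 322 = 2577/8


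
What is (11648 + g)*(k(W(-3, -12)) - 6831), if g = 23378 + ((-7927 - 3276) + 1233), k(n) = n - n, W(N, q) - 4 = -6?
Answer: -171157536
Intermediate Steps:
W(N, q) = -2 (W(N, q) = 4 - 6 = -2)
k(n) = 0
g = 13408 (g = 23378 + (-11203 + 1233) = 23378 - 9970 = 13408)
(11648 + g)*(k(W(-3, -12)) - 6831) = (11648 + 13408)*(0 - 6831) = 25056*(-6831) = -171157536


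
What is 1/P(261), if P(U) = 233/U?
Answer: 261/233 ≈ 1.1202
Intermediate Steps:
1/P(261) = 1/(233/261) = 261/233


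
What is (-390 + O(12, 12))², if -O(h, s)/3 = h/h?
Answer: 154449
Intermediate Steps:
O(h, s) = -3 (O(h, s) = -3*h/h = -3*1 = -3)
(-390 + O(12, 12))² = (-390 - 3)² = (-393)² = 154449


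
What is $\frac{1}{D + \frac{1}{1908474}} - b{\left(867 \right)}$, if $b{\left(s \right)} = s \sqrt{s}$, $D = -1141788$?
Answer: $- \frac{1908474}{2179072711511} - 14739 \sqrt{3} \approx -25529.0$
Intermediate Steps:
$b{\left(s \right)} = s^{\frac{3}{2}}$
$\frac{1}{D + \frac{1}{1908474}} - b{\left(867 \right)} = \frac{1}{-1141788 + \frac{1}{1908474}} - 867^{\frac{3}{2}} = \frac{1}{-1141788 + \frac{1}{1908474}} - 14739 \sqrt{3} = \frac{1}{- \frac{2179072711511}{1908474}} - 14739 \sqrt{3} = - \frac{1908474}{2179072711511} - 14739 \sqrt{3}$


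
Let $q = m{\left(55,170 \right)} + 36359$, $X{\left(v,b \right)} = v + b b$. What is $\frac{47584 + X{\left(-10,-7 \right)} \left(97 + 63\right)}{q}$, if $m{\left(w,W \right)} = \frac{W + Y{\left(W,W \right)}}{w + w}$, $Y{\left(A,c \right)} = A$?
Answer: $\frac{592064}{399983} \approx 1.4802$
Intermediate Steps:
$X{\left(v,b \right)} = v + b^{2}$
$m{\left(w,W \right)} = \frac{W}{w}$ ($m{\left(w,W \right)} = \frac{W + W}{w + w} = \frac{2 W}{2 w} = 2 W \frac{1}{2 w} = \frac{W}{w}$)
$q = \frac{399983}{11}$ ($q = \frac{170}{55} + 36359 = 170 \cdot \frac{1}{55} + 36359 = \frac{34}{11} + 36359 = \frac{399983}{11} \approx 36362.0$)
$\frac{47584 + X{\left(-10,-7 \right)} \left(97 + 63\right)}{q} = \frac{47584 + \left(-10 + \left(-7\right)^{2}\right) \left(97 + 63\right)}{\frac{399983}{11}} = \left(47584 + \left(-10 + 49\right) 160\right) \frac{11}{399983} = \left(47584 + 39 \cdot 160\right) \frac{11}{399983} = \left(47584 + 6240\right) \frac{11}{399983} = 53824 \cdot \frac{11}{399983} = \frac{592064}{399983}$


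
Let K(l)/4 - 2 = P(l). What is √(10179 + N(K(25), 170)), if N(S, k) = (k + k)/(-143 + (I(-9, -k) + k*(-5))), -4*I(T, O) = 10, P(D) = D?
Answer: √40349026619/1991 ≈ 100.89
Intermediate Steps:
K(l) = 8 + 4*l
I(T, O) = -5/2 (I(T, O) = -¼*10 = -5/2)
N(S, k) = 2*k/(-291/2 - 5*k) (N(S, k) = (k + k)/(-143 + (-5/2 + k*(-5))) = (2*k)/(-143 + (-5/2 - 5*k)) = (2*k)/(-291/2 - 5*k) = 2*k/(-291/2 - 5*k))
√(10179 + N(K(25), 170)) = √(10179 - 4*170/(291 + 10*170)) = √(10179 - 4*170/(291 + 1700)) = √(10179 - 4*170/1991) = √(10179 - 4*170*1/1991) = √(10179 - 680/1991) = √(20265709/1991) = √40349026619/1991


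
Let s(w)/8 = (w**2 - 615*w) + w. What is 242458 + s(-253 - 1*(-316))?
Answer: -35246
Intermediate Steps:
s(w) = -4912*w + 8*w**2 (s(w) = 8*((w**2 - 615*w) + w) = 8*(w**2 - 614*w) = -4912*w + 8*w**2)
242458 + s(-253 - 1*(-316)) = 242458 + 8*(-253 - 1*(-316))*(-614 + (-253 - 1*(-316))) = 242458 + 8*(-253 + 316)*(-614 + (-253 + 316)) = 242458 + 8*63*(-614 + 63) = 242458 + 8*63*(-551) = 242458 - 277704 = -35246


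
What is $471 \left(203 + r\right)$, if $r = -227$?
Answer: $-11304$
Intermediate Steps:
$471 \left(203 + r\right) = 471 \left(203 - 227\right) = 471 \left(-24\right) = -11304$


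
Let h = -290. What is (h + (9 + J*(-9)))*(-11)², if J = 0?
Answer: -34001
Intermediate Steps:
(h + (9 + J*(-9)))*(-11)² = (-290 + (9 + 0*(-9)))*(-11)² = (-290 + (9 + 0))*121 = (-290 + 9)*121 = -281*121 = -34001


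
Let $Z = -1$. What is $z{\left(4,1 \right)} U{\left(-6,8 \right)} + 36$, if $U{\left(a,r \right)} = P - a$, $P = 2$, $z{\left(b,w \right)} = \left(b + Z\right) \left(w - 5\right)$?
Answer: $-60$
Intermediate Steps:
$z{\left(b,w \right)} = \left(-1 + b\right) \left(-5 + w\right)$ ($z{\left(b,w \right)} = \left(b - 1\right) \left(w - 5\right) = \left(-1 + b\right) \left(-5 + w\right)$)
$U{\left(a,r \right)} = 2 - a$
$z{\left(4,1 \right)} U{\left(-6,8 \right)} + 36 = \left(5 - 1 - 20 + 4 \cdot 1\right) \left(2 - -6\right) + 36 = \left(5 - 1 - 20 + 4\right) \left(2 + 6\right) + 36 = \left(-12\right) 8 + 36 = -96 + 36 = -60$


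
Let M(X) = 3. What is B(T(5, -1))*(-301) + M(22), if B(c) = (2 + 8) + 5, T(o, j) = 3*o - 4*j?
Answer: -4512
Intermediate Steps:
T(o, j) = -4*j + 3*o
B(c) = 15 (B(c) = 10 + 5 = 15)
B(T(5, -1))*(-301) + M(22) = 15*(-301) + 3 = -4515 + 3 = -4512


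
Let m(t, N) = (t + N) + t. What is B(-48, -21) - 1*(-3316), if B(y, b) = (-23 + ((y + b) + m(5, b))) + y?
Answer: 3165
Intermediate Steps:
m(t, N) = N + 2*t (m(t, N) = (N + t) + t = N + 2*t)
B(y, b) = -13 + 2*b + 2*y (B(y, b) = (-23 + ((y + b) + (b + 2*5))) + y = (-23 + ((b + y) + (b + 10))) + y = (-23 + ((b + y) + (10 + b))) + y = (-23 + (10 + y + 2*b)) + y = (-13 + y + 2*b) + y = -13 + 2*b + 2*y)
B(-48, -21) - 1*(-3316) = (-13 + 2*(-21) + 2*(-48)) - 1*(-3316) = (-13 - 42 - 96) + 3316 = -151 + 3316 = 3165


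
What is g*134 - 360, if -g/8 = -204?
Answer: 218328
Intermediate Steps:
g = 1632 (g = -8*(-204) = 1632)
g*134 - 360 = 1632*134 - 360 = 218688 - 360 = 218328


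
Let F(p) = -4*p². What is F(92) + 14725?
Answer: -19131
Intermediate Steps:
F(92) + 14725 = -4*92² + 14725 = -4*8464 + 14725 = -33856 + 14725 = -19131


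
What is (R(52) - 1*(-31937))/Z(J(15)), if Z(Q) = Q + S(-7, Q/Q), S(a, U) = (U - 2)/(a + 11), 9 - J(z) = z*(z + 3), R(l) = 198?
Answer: -25708/209 ≈ -123.00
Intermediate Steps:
J(z) = 9 - z*(3 + z) (J(z) = 9 - z*(z + 3) = 9 - z*(3 + z))
S(a, U) = (-2 + U)/(11 + a)
Z(Q) = -¼ + Q (Z(Q) = Q + (-2 + Q/Q)/(11 - 7) = Q + (-2 + 1)/4 = Q + (¼)*(-1) = Q - ¼ = -¼ + Q)
(R(52) - 1*(-31937))/Z(J(15)) = (198 - 1*(-31937))/(-¼ + (9 - 1*15² - 3*15)) = (198 + 31937)/(-¼ + (9 - 1*225 - 45)) = 32135/(-¼ + (9 - 225 - 45)) = 32135/(-¼ - 261) = 32135/(-1045/4) = 32135*(-4/1045) = -25708/209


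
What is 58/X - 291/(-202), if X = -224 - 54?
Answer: 34591/28078 ≈ 1.2320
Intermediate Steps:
X = -278
58/X - 291/(-202) = 58/(-278) - 291/(-202) = 58*(-1/278) - 291*(-1/202) = -29/139 + 291/202 = 34591/28078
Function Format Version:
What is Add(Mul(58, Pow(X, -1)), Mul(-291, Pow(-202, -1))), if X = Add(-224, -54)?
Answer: Rational(34591, 28078) ≈ 1.2320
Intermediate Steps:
X = -278
Add(Mul(58, Pow(X, -1)), Mul(-291, Pow(-202, -1))) = Add(Mul(58, Pow(-278, -1)), Mul(-291, Pow(-202, -1))) = Add(Mul(58, Rational(-1, 278)), Mul(-291, Rational(-1, 202))) = Add(Rational(-29, 139), Rational(291, 202)) = Rational(34591, 28078)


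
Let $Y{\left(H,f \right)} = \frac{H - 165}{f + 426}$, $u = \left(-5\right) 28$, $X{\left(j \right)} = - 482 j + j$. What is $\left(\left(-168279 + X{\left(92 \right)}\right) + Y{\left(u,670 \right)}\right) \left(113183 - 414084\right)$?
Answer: $\frac{70090158087181}{1096} \approx 6.3951 \cdot 10^{10}$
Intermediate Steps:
$X{\left(j \right)} = - 481 j$
$u = -140$
$Y{\left(H,f \right)} = \frac{-165 + H}{426 + f}$
$\left(\left(-168279 + X{\left(92 \right)}\right) + Y{\left(u,670 \right)}\right) \left(113183 - 414084\right) = \left(\left(-168279 - 44252\right) + \frac{-165 - 140}{426 + 670}\right) \left(113183 - 414084\right) = \left(\left(-168279 - 44252\right) + \frac{1}{1096} \left(-305\right)\right) \left(-300901\right) = \left(-212531 + \frac{1}{1096} \left(-305\right)\right) \left(-300901\right) = \left(-212531 - \frac{305}{1096}\right) \left(-300901\right) = \left(- \frac{232934281}{1096}\right) \left(-300901\right) = \frac{70090158087181}{1096}$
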